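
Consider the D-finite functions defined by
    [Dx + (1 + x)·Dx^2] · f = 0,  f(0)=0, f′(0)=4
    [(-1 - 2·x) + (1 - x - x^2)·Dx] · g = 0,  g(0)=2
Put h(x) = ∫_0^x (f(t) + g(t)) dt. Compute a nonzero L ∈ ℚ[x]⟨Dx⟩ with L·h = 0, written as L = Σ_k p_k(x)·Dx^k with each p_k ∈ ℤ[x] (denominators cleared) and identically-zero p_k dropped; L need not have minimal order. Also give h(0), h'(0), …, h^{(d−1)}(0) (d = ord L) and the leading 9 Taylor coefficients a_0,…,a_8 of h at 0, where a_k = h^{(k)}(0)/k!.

L = (-26 - 70·x - 76·x^2 - 36·x^3 - 12·x^4)·Dx^2 + (-16 - 84·x - 160·x^2 - 144·x^3 - 74·x^4 - 20·x^5)·Dx^3 + (5 + 11·x - x^2 - 23·x^3 - 29·x^4 - 17·x^5 - 4·x^6)·Dx^4  (order 4).
h: a_k = 0, 2, 3, 2/3, 11/6, 9/5, 14/5, 76/21, 149/28, …
ICs: h(0) = 0, h′(0) = 2, h′′(0) = 6, h′′′(0) = 4.

f: a_k = 0, 4, -2, 4/3, -1, 4/5, -2/3, 4/7, -1/2, …
g: a_k = 2, 2, 4, 6, 10, 16, 26, 42, 68, …
L₀ := lclm(L_f,L_g); ord L₀ ≤ 2+1.
∫: right-multiply L₀ by Dx.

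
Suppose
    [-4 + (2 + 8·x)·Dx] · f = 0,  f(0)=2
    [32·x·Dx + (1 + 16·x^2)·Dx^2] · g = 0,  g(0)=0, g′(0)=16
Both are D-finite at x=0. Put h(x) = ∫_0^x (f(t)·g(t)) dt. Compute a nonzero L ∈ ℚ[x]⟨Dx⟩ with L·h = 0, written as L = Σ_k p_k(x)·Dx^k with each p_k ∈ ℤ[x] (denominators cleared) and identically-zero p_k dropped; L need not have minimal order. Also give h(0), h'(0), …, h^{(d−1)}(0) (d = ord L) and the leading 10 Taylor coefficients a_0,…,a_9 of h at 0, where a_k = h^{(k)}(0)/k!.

L = (12 - 64·x - 64·x^2)·Dx + (-4 + 16·x + 192·x^2 + 256·x^3)·Dx^2 + (1 + 8·x + 32·x^2 + 128·x^3 + 256·x^4)·Dx^3  (order 3).
h: a_k = 0, 0, 16, 64/3, -176/3, -128/3, 12448/45, 52352/105, -301648/105, -2858752/945, …
ICs: h(0) = 0, h′(0) = 0, h′′(0) = 32.

f: a_k = 2, 4, -4, 8, -20, 56, -168, 528, -1716, 5720, …
g: a_k = 0, 16, 0, -256/3, 0, 4096/5, 0, -65536/7, 0, 1048576/9, …
f·g: L₀ = L_f ⊗_s L_g, ord ≤ 1·2.
h=∫h₀ ⇒ L = L₀·Dx.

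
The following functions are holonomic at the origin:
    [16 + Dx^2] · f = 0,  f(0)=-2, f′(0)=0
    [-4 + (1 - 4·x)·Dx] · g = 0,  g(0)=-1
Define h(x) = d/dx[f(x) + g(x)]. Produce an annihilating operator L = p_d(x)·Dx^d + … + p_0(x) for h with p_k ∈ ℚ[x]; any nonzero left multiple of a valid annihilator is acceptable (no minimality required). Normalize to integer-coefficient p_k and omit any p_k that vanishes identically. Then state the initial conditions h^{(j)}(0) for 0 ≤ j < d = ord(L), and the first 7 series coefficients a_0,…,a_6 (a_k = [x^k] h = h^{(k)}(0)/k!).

L = (1664 - 1024·x + 2048·x^2) + (-112 + 576·x - 768·x^2 + 1024·x^3)·Dx + (104 - 64·x + 128·x^2)·Dx^2 + (-7 + 36·x - 48·x^2 + 64·x^3)·Dx^3  (order 3).
h: a_k = -4, 0, -192, -3328/3, -5120, -367616/15, -114688, …
ICs: h(0) = -4, h′(0) = 0, h′′(0) = -384.

f: a_k = -2, 0, 16, 0, -64/3, 0, 512/45, …
g: a_k = -1, -4, -16, -64, -256, -1024, -4096, …
Sum ⇒ L₀ = lclm(L_f,L_g) in ℚ(x)⟨Dx⟩.
Differentiate: ansatz ord ≤ ord L₀ ⇒ L.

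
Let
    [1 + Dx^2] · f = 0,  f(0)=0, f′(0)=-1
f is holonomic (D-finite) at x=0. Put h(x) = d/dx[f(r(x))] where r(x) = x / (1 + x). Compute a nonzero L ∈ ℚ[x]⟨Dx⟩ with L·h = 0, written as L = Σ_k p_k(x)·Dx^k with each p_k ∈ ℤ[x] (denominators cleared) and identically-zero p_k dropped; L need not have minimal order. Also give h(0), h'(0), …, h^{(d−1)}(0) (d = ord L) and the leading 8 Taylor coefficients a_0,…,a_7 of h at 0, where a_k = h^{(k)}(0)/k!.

f: a_k = 0, -1, 0, 1/6, 0, -1/120, 0, 1/5040, …
Change of var in L_f (x↦r) gives L₀.
Derive L from L₀ (diff closure).
L = (7 + 12·x + 6·x^2) + (6 + 18·x + 18·x^2 + 6·x^3)·Dx + (1 + 4·x + 6·x^2 + 4·x^3 + x^4)·Dx^2  (order 2).
h: a_k = -1, 2, -5/2, 2, -1/24, -15/4, 6931/720, -1591/90, …
ICs: h(0) = -1, h′(0) = 2.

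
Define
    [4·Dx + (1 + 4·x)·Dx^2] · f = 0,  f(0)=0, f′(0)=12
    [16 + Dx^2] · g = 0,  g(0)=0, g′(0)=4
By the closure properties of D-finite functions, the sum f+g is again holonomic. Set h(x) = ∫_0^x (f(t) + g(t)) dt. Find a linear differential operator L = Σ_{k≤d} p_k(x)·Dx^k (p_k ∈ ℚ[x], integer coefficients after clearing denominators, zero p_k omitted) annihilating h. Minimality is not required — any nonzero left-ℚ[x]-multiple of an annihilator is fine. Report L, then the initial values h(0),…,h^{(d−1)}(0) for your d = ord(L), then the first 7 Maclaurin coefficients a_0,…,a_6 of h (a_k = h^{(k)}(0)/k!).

f: a_k = 0, 12, -24, 64, -192, 3072/5, -2048, …
g: a_k = 0, 4, 0, -32/3, 0, 128/15, 0, …
L₀ := lclm(L_f,L_g); ord L₀ ≤ 2+2.
∫: right-multiply L₀ by Dx.
L = (448 + 512·x + 1024·x^2)·Dx^2 + (48 + 320·x + 768·x^2 + 1024·x^3)·Dx^3 + (28 + 32·x + 64·x^2)·Dx^4 + (3 + 20·x + 48·x^2 + 64·x^3)·Dx^5  (order 5).
h: a_k = 0, 0, 8, -8, 40/3, -192/5, 4672/45, …
ICs: h(0) = 0, h′(0) = 0, h′′(0) = 16, h′′′(0) = -48, h′′′′(0) = 320.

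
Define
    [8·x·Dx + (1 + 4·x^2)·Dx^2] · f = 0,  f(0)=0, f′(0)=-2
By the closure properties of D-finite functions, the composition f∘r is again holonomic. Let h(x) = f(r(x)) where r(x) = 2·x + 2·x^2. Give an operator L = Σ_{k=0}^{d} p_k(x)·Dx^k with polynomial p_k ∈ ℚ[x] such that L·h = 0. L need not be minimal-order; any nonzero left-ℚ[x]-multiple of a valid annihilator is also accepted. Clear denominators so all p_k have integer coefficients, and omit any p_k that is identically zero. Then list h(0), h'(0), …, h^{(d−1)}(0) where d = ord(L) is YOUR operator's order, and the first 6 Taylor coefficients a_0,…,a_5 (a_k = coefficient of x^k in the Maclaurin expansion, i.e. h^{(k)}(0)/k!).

L = (-2 + 32·x + 128·x^2 + 192·x^3 + 96·x^4)·Dx + (1 + 2·x + 16·x^2 + 64·x^3 + 80·x^4 + 32·x^5)·Dx^2  (order 2).
h: a_k = 0, -4, -4, 64/3, 64, -704/5, …
ICs: h(0) = 0, h′(0) = -4.

f: a_k = 0, -2, 0, 8/3, 0, -32/5, …
h₀=f(r): pull back L_f along r ⇒ L₀.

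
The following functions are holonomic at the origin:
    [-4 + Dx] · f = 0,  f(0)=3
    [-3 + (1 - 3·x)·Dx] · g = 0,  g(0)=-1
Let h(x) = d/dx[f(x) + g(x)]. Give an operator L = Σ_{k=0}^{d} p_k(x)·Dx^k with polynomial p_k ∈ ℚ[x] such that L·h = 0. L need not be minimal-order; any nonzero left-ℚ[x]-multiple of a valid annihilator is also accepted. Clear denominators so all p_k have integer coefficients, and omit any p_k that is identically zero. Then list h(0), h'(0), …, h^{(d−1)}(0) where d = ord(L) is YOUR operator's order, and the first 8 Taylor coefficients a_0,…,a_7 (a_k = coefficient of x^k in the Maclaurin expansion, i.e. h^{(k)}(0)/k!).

f: a_k = 3, 12, 24, 32, 32, 128/5, 256/15, 1024/105, …
g: a_k = -1, -3, -9, -27, -81, -243, -729, -2187, …
f+g: L₀ = lclm(L_f,L_g), ord ≤ 1+1.
Differentiate: ansatz ord ≤ ord L₀ ⇒ L.
L = (60 + 144·x) + (-19 - 48·x + 72·x^2)·Dx + (1 + 3·x - 18·x^2)·Dx^2  (order 2).
h: a_k = 9, 30, 15, -196, -1087, -21358/5, -228611/15, -5507144/105, …
ICs: h(0) = 9, h′(0) = 30.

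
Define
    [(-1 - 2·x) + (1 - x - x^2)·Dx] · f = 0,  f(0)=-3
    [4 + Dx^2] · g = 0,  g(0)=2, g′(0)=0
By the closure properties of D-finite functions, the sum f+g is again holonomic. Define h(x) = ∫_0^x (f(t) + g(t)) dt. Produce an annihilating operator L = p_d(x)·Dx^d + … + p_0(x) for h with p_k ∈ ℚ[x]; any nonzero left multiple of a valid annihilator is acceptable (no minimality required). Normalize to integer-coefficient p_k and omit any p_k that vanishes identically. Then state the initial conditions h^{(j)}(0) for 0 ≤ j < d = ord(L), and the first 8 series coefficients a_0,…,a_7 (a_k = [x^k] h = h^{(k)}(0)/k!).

f: a_k = -3, -3, -6, -9, -15, -24, -39, -63, …
g: a_k = 2, 0, -4, 0, 4/3, 0, -8/45, 0, …
Sum ⇒ L₀ = lclm(L_f,L_g) in ℚ(x)⟨Dx⟩.
h=∫h₀ ⇒ L = L₀·Dx.
L = (44 + 96·x + 32·x^2 + 48·x^3 + 40·x^4 + 16·x^5)·Dx + (-16 + 20·x + 8·x^2 - 16·x^3 + 12·x^4 + 24·x^5 + 8·x^6)·Dx^2 + (11 + 24·x + 8·x^2 + 12·x^3 + 10·x^4 + 4·x^5)·Dx^3 + (-4 + 5·x + 2·x^2 - 4·x^3 + 3·x^4 + 6·x^5 + 2·x^6)·Dx^4  (order 4).
h: a_k = 0, -1, -3/2, -10/3, -9/4, -41/15, -4, -1763/315, …
ICs: h(0) = 0, h′(0) = -1, h′′(0) = -3, h′′′(0) = -20.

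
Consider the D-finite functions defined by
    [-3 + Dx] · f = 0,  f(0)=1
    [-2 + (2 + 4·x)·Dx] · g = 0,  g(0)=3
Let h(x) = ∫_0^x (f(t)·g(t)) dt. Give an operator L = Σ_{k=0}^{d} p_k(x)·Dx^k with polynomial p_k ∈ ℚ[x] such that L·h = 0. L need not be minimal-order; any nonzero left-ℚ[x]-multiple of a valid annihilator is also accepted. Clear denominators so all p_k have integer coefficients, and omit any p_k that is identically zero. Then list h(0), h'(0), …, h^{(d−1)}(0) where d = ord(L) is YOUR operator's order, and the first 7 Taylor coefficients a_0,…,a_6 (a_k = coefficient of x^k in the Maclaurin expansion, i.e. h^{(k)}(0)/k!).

L = (-4 - 6·x)·Dx + (1 + 2·x)·Dx^2  (order 2).
h: a_k = 0, 3, 6, 7, 6, 39/10, 11/5, …
ICs: h(0) = 0, h′(0) = 3.

f: a_k = 1, 3, 9/2, 9/2, 27/8, 81/40, 81/80, …
g: a_k = 3, 3, -3/2, 3/2, -15/8, 21/8, -63/16, …
Product ⇒ symmetric product L₀, ord ≤ 1.
∫: right-multiply L₀ by Dx.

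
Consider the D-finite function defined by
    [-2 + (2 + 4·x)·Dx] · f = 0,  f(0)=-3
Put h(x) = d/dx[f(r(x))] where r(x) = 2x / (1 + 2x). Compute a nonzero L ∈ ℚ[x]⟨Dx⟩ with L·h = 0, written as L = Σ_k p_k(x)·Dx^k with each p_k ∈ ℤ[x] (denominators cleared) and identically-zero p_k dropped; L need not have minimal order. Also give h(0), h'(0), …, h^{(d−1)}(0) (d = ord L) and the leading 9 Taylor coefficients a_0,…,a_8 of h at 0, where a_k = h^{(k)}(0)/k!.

L = (-6 - 24·x) + (-1 - 8·x - 12·x^2)·Dx  (order 1).
h: a_k = -6, 36, -180, 888, -4500, 23544, -126504, 693360, -3855492, …
ICs: h(0) = -6.

f: a_k = -3, -3, 3/2, -3/2, 15/8, -21/8, 63/16, -99/16, 1287/128, …
f∘r: x↦r, Dx↦Dx/r' in L_f ⇒ L₀.
Differentiate: ansatz ord ≤ ord L₀ ⇒ L.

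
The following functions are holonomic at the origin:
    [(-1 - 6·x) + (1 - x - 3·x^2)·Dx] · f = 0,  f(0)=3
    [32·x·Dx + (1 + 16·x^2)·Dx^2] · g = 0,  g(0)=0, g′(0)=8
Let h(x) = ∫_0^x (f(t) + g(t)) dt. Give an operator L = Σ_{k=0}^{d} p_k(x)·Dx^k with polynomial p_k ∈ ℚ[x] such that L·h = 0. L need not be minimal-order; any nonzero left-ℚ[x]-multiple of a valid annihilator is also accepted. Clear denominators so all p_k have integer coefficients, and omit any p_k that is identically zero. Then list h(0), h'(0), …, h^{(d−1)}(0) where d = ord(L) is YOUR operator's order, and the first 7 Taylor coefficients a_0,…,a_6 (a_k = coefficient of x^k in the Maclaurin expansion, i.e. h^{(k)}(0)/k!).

f: a_k = 3, 3, 12, 21, 57, 120, 291, …
g: a_k = 0, 8, 0, -128/3, 0, 2048/5, 0, …
h₀=f+g: left-lcm gives L₀, ord ≤ 3.
∫: right-multiply L₀ by Dx.
L = (-128 + 512·x + 10560·x^2 + 25344·x^3 + 95904·x^4 + 41472·x^6)·Dx^2 + (37 + 208·x - 206·x^2 + 1476·x^3 + 24336·x^4 + 66528·x^5 + 6912·x^6 + 41472·x^7)·Dx^3 + (-4 - 21·x - 198·x^2 - 90·x^3 - 1775·x^4 + 4080·x^5 + 6336·x^6 + 2304·x^7 + 6912·x^8)·Dx^4  (order 4).
h: a_k = 0, 3, 11/2, 4, -65/12, 57/5, 1324/15, …
ICs: h(0) = 0, h′(0) = 3, h′′(0) = 11, h′′′(0) = 24.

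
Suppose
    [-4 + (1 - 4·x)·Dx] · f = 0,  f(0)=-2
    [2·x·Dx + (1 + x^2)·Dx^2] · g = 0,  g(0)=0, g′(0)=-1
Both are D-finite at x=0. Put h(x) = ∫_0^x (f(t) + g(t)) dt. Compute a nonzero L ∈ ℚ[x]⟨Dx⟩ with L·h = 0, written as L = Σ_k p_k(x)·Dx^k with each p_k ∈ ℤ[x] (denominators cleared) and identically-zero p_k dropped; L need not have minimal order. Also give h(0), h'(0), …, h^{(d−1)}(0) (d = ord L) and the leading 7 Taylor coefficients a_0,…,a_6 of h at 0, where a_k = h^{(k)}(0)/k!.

f: a_k = -2, -8, -32, -128, -512, -2048, -8192, …
g: a_k = 0, -1, 0, 1/3, 0, -1/5, 0, …
f+g: L₀ = lclm(L_f,L_g), ord ≤ 1+2.
∫: right-multiply L₀ by Dx.
L = (-8 + 128·x + 24·x^2)·Dx^2 + (49 - 8·x + 109·x^2 + 24·x^3)·Dx^3 + (-4 + 15·x + 15·x^3 + 4·x^4)·Dx^4  (order 4).
h: a_k = 0, -2, -9/2, -32/3, -383/12, -512/5, -10241/30, …
ICs: h(0) = 0, h′(0) = -2, h′′(0) = -9, h′′′(0) = -64.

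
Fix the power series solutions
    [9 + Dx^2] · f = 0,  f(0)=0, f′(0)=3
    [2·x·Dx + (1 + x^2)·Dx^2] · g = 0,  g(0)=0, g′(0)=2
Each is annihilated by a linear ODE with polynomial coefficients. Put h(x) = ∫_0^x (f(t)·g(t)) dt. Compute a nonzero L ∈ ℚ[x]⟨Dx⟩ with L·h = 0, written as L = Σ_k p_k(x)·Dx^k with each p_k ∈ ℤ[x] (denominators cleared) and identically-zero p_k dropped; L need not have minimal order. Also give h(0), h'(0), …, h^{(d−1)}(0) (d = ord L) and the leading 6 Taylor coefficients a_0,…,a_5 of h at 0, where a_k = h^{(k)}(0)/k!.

L = (1170 + 3834·x^2 + 4779·x^4 + 2916·x^6 + 729·x^8)·Dx + (396·x + 1044·x^3 + 972·x^5 + 324·x^7)·Dx^2 + (220 + 768·x^2 + 1026·x^4 + 648·x^6 + 162·x^8)·Dx^3 + (44·x + 116·x^3 + 108·x^5 + 36·x^7)·Dx^4 + (10 + 38·x^2 + 55·x^4 + 36·x^6 + 9·x^8)·Dx^5  (order 5).
h: a_k = 0, 0, 0, 2, 0, -11/5, …
ICs: h(0) = 0, h′(0) = 0, h′′(0) = 0, h′′′(0) = 12, h′′′′(0) = 0.

f: a_k = 0, 3, 0, -9/2, 0, 81/40, …
g: a_k = 0, 2, 0, -2/3, 0, 2/5, …
Sym-product of L_f,L_g gives L₀ (≤ ord 4).
h=∫h₀ ⇒ L = L₀·Dx.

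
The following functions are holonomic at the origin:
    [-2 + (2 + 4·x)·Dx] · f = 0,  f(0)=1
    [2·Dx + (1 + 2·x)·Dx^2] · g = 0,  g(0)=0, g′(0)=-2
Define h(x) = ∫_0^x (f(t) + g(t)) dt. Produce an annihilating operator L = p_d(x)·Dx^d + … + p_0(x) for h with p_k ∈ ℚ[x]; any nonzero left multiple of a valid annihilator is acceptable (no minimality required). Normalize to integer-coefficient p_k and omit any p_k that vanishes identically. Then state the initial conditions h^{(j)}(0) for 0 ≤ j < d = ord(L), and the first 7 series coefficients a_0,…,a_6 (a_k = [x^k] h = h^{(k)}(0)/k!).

L = 2·Dx^2 + (5 + 10·x)·Dx^3 + (1 + 4·x + 4·x^2)·Dx^4  (order 4).
h: a_k = 0, 1, -1/2, 1/2, -13/24, 27/40, -221/240, …
ICs: h(0) = 0, h′(0) = 1, h′′(0) = -1, h′′′(0) = 3.

f: a_k = 1, 1, -1/2, 1/2, -5/8, 7/8, -21/16, …
g: a_k = 0, -2, 2, -8/3, 4, -32/5, 32/3, …
Weyl lclm of L_f,L_g ⇒ L₀ (ord ≤ 3).
h=∫₀ˣh₀: take L = L₀·Dx.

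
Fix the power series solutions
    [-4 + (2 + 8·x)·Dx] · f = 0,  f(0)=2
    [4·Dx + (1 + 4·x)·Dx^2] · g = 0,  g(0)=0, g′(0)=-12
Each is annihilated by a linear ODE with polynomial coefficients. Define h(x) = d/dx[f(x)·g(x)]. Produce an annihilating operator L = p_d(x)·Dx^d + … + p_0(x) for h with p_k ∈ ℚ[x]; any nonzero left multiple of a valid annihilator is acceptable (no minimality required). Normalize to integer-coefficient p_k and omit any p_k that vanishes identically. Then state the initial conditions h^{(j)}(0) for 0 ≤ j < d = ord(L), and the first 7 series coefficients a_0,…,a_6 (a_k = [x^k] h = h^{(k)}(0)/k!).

L = 4 + (8 + 32·x)·Dx + (1 + 8·x + 16·x^2)·Dx^2  (order 2).
h: a_k = -24, 0, 48, -256, 1136, -23808/5, 97376/5, …
ICs: h(0) = -24, h′(0) = 0.

f: a_k = 2, 4, -4, 8, -20, 56, -168, …
g: a_k = 0, -12, 24, -64, 192, -3072/5, 2048, …
f·g: L₀ = L_f ⊗_s L_g, ord ≤ 1·2.
Differentiate: ansatz ord ≤ ord L₀ ⇒ L.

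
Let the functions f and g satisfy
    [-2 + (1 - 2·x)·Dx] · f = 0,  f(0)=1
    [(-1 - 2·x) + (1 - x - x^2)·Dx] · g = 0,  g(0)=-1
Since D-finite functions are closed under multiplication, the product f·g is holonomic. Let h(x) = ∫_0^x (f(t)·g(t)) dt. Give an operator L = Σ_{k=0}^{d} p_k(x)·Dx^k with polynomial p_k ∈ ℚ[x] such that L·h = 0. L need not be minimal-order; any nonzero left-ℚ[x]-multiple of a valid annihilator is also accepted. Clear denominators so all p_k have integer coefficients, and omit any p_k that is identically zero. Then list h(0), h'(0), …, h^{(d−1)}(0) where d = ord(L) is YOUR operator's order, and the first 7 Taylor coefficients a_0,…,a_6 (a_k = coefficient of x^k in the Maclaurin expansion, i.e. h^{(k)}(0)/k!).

L = (-3 + 2·x + 6·x^2)·Dx + (1 - 3·x + x^2 + 2·x^3)·Dx^2  (order 2).
h: a_k = 0, -1, -3/2, -8/3, -19/4, -43/5, -47/3, …
ICs: h(0) = 0, h′(0) = -1.

f: a_k = 1, 2, 4, 8, 16, 32, 64, …
g: a_k = -1, -1, -2, -3, -5, -8, -13, …
Sym-product of L_f,L_g gives L₀ (≤ ord 1).
Integrate: L := L₀·Dx.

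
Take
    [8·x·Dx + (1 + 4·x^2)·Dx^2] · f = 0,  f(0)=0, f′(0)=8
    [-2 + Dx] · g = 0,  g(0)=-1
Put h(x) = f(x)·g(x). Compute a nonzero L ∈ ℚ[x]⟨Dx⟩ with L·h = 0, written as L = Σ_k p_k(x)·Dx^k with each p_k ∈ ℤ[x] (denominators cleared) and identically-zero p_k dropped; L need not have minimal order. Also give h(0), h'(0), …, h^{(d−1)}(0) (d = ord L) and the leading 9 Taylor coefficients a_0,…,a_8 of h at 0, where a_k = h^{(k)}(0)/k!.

f: a_k = 0, 8, 0, -32/3, 0, 128/5, 0, -512/7, 0, …
g: a_k = -1, -2, -2, -4/3, -2/3, -4/15, -4/45, -8/315, -2/315, …
L₀ := L_f ⊗_s L_g (sym. prod.), ord ≤ 2.
L = (4 - 16·x + 16·x^2) + (-4 + 8·x - 16·x^2)·Dx + (1 + 4·x^2)·Dx^2  (order 2).
h: a_k = 0, -8, -16, -16/3, 32/3, -48/5, -352/9, 992/35, 7232/63, …
ICs: h(0) = 0, h′(0) = -8.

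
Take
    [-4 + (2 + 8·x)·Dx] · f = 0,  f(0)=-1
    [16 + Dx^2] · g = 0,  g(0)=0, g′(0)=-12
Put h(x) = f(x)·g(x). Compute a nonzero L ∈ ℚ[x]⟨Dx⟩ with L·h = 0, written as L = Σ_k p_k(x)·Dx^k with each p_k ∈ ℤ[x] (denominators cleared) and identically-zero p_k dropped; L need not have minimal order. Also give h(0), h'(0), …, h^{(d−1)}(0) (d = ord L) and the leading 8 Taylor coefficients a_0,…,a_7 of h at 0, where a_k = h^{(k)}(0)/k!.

L = (28 + 128·x + 256·x^2) + (-4 - 16·x)·Dx + (1 + 8·x + 16·x^2)·Dx^2  (order 2).
h: a_k = 0, 12, 24, -56, -16, -152/5, 1296/5, -15728/21, …
ICs: h(0) = 0, h′(0) = 12.

f: a_k = -1, -2, 2, -4, 10, -28, 84, -264, …
g: a_k = 0, -12, 0, 32, 0, -128/5, 0, 1024/105, …
Product ⇒ symmetric product L₀, ord ≤ 2.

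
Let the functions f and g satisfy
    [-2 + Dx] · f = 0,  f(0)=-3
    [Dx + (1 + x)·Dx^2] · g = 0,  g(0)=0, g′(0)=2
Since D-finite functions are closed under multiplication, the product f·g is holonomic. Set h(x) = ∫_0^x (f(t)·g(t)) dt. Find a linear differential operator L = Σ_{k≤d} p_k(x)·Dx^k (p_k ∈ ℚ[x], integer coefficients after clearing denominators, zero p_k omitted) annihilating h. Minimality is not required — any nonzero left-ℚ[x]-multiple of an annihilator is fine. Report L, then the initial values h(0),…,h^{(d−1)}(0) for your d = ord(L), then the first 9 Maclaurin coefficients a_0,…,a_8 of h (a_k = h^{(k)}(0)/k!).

L = (2 + 4·x)·Dx + (-3 - 4·x)·Dx^2 + (1 + x)·Dx^3  (order 3).
h: a_k = 0, 0, -3, -3, -2, -9/10, -11/30, -2/21, -17/420, …
ICs: h(0) = 0, h′(0) = 0, h′′(0) = -6.

f: a_k = -3, -6, -6, -4, -2, -4/5, -4/15, -8/105, -2/105, …
g: a_k = 0, 2, -1, 2/3, -1/2, 2/5, -1/3, 2/7, -1/4, …
L₀ := L_f ⊗_s L_g (sym. prod.), ord ≤ 2.
h=∫h₀ ⇒ L = L₀·Dx.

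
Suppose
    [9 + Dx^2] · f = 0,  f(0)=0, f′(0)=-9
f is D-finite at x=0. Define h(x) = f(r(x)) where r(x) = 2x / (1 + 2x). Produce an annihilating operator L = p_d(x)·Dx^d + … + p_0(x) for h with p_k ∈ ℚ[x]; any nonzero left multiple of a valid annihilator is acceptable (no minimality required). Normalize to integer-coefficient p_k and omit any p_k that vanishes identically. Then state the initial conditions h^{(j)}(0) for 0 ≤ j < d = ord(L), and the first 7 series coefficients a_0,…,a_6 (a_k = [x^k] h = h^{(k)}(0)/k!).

f: a_k = 0, -9, 0, 27/2, 0, -243/40, 0, …
Change of var in L_f (x↦r) gives L₀.
L = 36 + (4 + 24·x + 48·x^2 + 32·x^3)·Dx + (1 + 8·x + 24·x^2 + 32·x^3 + 16·x^4)·Dx^2  (order 2).
h: a_k = 0, -18, 36, 36, -504, 10548/5, -6120, …
ICs: h(0) = 0, h′(0) = -18.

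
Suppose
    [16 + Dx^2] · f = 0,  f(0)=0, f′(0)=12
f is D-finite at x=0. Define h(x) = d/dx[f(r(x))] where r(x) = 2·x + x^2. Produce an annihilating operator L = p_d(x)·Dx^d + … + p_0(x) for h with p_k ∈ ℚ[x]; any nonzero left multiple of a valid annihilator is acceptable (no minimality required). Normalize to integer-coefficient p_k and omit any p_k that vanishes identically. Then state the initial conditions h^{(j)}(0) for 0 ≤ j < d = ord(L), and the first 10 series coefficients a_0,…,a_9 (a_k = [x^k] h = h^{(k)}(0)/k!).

L = (67 + 256·x + 384·x^2 + 256·x^3 + 64·x^4) + (-3 - 3·x)·Dx + (1 + 2·x + x^2)·Dx^2  (order 2).
h: a_k = 24, 24, -768, -1536, 3136, 12096, 83968/15, -401408/15, -4902656/105, -30976/7, …
ICs: h(0) = 24, h′(0) = 24.

f: a_k = 0, 12, 0, -32, 0, 128/5, 0, -1024/105, 0, 2048/945, …
h₀=f(r): pull back L_f along r ⇒ L₀.
Differentiate: ansatz ord ≤ ord L₀ ⇒ L.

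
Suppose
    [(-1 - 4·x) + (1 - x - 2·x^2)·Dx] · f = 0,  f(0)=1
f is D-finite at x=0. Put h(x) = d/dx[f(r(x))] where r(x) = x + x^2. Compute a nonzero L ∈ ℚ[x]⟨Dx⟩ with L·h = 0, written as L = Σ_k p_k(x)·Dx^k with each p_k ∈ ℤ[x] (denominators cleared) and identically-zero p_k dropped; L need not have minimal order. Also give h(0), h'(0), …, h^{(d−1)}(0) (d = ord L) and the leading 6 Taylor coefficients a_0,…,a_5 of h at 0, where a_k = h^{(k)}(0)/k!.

f: a_k = 1, 1, 3, 5, 11, 21, …
Substitute x→r, Dx→(1/r')Dx; clear ⇒ L₀.
h₀' ⇒ L via d/dx closure of L₀.
L = (8 + 10·x + 30·x^2 + 40·x^3 + 20·x^4) + (-1 - x + 5·x^2 + 10·x^3 + 10·x^4 + 4·x^5)·Dx  (order 1).
h: a_k = 1, 8, 33, 116, 400, 1314, …
ICs: h(0) = 1.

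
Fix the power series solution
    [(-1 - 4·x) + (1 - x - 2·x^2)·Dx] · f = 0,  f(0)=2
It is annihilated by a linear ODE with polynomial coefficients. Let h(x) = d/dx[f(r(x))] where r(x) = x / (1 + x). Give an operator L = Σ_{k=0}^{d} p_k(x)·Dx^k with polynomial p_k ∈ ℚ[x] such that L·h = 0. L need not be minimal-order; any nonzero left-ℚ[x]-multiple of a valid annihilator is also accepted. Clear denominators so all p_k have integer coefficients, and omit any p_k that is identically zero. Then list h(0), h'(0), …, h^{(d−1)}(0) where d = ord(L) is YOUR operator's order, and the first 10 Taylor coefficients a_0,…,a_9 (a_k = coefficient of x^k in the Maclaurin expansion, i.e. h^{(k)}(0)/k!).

L = (4 + 12·x + 36·x^2 + 20·x^3) + (-1 - 7·x - 9·x^2 + 7·x^3 + 10·x^4)·Dx  (order 1).
h: a_k = 2, 8, 0, 32, -40, 144, -280, 704, -1512, 3440, …
ICs: h(0) = 2.

f: a_k = 2, 2, 6, 10, 22, 42, 86, 170, 342, 682, …
h₀=f(r): pull back L_f along r ⇒ L₀.
Differentiate: ansatz ord ≤ ord L₀ ⇒ L.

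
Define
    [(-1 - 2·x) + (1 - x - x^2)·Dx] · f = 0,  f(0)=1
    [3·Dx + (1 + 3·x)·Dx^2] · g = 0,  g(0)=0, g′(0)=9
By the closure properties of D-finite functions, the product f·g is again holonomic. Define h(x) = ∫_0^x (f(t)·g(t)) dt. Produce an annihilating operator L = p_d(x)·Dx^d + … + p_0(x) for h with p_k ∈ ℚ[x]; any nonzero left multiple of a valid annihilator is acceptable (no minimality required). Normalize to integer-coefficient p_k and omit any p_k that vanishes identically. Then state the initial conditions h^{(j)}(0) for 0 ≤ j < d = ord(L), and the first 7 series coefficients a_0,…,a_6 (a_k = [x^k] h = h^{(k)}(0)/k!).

L = (5 + 12·x)·Dx + (-1 + 13·x + 15·x^2)·Dx^2 + (-1 - 2·x + 4·x^2 + 3·x^3)·Dx^3  (order 3).
h: a_k = 0, 0, 9/2, -3/2, 63/8, -27/4, 957/40, …
ICs: h(0) = 0, h′(0) = 0, h′′(0) = 9.

f: a_k = 1, 1, 2, 3, 5, 8, 13, …
g: a_k = 0, 9, -27/2, 27, -243/4, 729/5, -729/2, …
Product ⇒ symmetric product L₀, ord ≤ 2.
h=∫h₀ ⇒ L = L₀·Dx.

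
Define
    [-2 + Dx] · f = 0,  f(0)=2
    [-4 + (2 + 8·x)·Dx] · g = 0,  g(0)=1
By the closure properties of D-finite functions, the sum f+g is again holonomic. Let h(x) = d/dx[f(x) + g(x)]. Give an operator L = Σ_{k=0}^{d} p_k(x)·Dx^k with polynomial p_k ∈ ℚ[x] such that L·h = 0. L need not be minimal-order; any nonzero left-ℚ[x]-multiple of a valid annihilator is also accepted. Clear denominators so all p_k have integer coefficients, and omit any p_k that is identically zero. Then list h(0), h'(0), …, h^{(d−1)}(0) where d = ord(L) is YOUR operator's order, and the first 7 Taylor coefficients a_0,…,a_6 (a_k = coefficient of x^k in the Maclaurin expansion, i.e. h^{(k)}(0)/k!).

L = (-8 - 8·x) + (2 - 8·x - 16·x^2)·Dx + (1 + 6·x + 8·x^2)·Dx^2  (order 2).
h: a_k = 6, 4, 20, -104/3, 428/3, -7544/15, 83176/45, …
ICs: h(0) = 6, h′(0) = 4.

f: a_k = 2, 4, 4, 8/3, 4/3, 8/15, 8/45, …
g: a_k = 1, 2, -2, 4, -10, 28, -84, …
Weyl lclm of L_f,L_g ⇒ L₀ (ord ≤ 2).
Differentiate: ansatz ord ≤ ord L₀ ⇒ L.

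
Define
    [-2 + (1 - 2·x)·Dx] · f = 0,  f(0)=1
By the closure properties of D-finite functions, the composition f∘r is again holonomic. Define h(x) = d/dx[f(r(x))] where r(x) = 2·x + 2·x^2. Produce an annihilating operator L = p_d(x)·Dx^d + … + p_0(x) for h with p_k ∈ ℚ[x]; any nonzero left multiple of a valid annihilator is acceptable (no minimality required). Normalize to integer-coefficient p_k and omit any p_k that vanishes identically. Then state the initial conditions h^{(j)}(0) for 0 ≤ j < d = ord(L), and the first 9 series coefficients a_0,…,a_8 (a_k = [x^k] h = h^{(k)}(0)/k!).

L = (10 + 24·x + 24·x^2) + (-1 + 2·x + 12·x^2 + 8·x^3)·Dx  (order 1).
h: a_k = 4, 40, 288, 1856, 11200, 64896, 365568, 2017280, 10957824, …
ICs: h(0) = 4.

f: a_k = 1, 2, 4, 8, 16, 32, 64, 128, 256, …
h₀=f(r): pull back L_f along r ⇒ L₀.
Derive L from L₀ (diff closure).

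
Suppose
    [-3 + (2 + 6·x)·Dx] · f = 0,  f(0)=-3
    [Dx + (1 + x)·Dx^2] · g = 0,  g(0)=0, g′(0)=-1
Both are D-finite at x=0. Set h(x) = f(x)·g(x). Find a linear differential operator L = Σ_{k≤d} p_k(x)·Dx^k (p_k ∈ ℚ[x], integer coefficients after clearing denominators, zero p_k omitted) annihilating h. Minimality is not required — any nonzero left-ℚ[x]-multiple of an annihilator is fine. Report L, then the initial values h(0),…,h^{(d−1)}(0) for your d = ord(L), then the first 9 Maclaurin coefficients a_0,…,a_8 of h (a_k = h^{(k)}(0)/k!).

L = (21 + 9·x) + (-8 - 24·x)·Dx + (4 + 28·x + 60·x^2 + 36·x^3)·Dx^2  (order 2).
h: a_k = 0, 3, 3, -37/8, 15/2, -8751/640, 17671/640, -2159127/35840, 2490969/17920, …
ICs: h(0) = 0, h′(0) = 3.

f: a_k = -3, -9/2, 27/8, -81/16, 1215/128, -5103/256, 45927/1024, -216513/2048, 8444007/32768, …
g: a_k = 0, -1, 1/2, -1/3, 1/4, -1/5, 1/6, -1/7, 1/8, …
f·g: L₀ = L_f ⊗_s L_g, ord ≤ 1·2.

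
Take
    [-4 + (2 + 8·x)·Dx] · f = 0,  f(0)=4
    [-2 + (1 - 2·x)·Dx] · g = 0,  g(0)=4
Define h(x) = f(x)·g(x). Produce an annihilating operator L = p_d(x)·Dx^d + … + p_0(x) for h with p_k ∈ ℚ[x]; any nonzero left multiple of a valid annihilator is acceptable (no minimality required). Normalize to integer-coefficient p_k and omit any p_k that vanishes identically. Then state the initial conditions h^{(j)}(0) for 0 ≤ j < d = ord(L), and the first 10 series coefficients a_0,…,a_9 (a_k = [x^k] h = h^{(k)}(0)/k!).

f: a_k = 4, 8, -8, 16, -40, 112, -336, 1056, -3432, 11440, …
g: a_k = 4, 8, 16, 32, 64, 128, 256, 512, 1024, 2048, …
Sym-product of L_f,L_g gives L₀ (≤ ord 1).
L = (4 + 4·x) + (-1 - 2·x + 8·x^2)·Dx  (order 1).
h: a_k = 16, 64, 96, 256, 352, 1152, 960, 6144, -1440, 42880, …
ICs: h(0) = 16.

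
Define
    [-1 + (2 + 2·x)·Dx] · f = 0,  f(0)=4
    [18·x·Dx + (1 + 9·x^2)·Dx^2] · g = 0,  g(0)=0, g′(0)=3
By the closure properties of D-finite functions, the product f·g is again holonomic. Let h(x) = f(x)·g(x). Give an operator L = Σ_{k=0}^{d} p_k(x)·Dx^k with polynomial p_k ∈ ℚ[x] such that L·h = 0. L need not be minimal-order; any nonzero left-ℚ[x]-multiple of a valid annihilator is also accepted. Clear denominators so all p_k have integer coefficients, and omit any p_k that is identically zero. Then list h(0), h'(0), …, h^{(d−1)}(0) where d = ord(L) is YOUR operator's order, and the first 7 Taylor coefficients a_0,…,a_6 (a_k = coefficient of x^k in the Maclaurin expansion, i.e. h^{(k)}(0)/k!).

f: a_k = 4, 2, -1/2, 1/4, -5/32, 7/64, -21/256, …
g: a_k = 0, 3, 0, -9, 0, 243/5, 0, …
Product ⇒ symmetric product L₀, ord ≤ 2.
L = (3 - 36·x - 9·x^2) + (-4 + 68·x + 108·x^2 + 36·x^3)·Dx + (4 + 8·x + 40·x^2 + 72·x^3 + 36·x^4)·Dx^2  (order 2).
h: a_k = 0, 12, 6, -75/2, -69/4, 31749/160, 30489/320, …
ICs: h(0) = 0, h′(0) = 12.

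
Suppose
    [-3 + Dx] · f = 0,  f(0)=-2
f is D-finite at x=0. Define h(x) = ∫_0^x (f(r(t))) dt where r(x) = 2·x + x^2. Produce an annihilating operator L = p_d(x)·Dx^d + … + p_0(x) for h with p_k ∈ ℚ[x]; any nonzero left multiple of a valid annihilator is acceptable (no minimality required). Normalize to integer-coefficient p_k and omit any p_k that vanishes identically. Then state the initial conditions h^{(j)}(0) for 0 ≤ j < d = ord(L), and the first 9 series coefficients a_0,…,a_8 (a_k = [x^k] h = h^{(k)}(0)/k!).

L = (-6 - 6·x)·Dx + Dx^2  (order 2).
h: a_k = 0, -2, -6, -14, -27, -45, -333/5, -3123/35, -15363/140, …
ICs: h(0) = 0, h′(0) = -2.

f: a_k = -2, -6, -9, -9, -27/4, -81/20, -81/40, -243/280, -729/2240, …
Change of var in L_f (x↦r) gives L₀.
h=∫₀ˣh₀: take L = L₀·Dx.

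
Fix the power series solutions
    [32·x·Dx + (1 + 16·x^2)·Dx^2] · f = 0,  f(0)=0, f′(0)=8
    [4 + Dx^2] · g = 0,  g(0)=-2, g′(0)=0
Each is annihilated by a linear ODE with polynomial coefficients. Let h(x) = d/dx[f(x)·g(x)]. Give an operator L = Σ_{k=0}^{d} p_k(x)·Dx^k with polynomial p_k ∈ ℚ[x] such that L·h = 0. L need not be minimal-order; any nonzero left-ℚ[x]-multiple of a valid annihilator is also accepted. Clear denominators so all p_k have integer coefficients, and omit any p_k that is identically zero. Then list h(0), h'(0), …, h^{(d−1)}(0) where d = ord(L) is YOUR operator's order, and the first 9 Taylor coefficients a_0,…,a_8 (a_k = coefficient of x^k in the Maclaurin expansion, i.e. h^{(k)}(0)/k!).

f: a_k = 0, 8, 0, -128/3, 0, 2048/5, 0, -32768/7, 0, …
g: a_k = -2, 0, 4, 0, -4/3, 0, 8/45, 0, -4/315, …
Product ⇒ symmetric product L₀, ord ≤ 4.
h=h₀': d/dx-closure on L₀ ⇒ L.
L = (62288 + 2213376·x^2 + 73428992·x^4 + 58982400·x^6 + 3145728·x^8 - 167772160·x^10 + 268435456·x^12) + (35072·x + 2871296·x^3 + 39976960·x^5 + 52428800·x^7 + 83886080·x^9 + 268435456·x^11)·Dx + (15912 + 579328·x^2 + 18954240·x^4 + 19529728·x^6 + 9961472·x^8 - 16777216·x^10 + 134217728·x^12)·Dx^2 + (8768·x + 717824·x^3 + 9994240·x^5 + 13107200·x^7 + 20971520·x^9 + 67108864·x^11)·Dx^3 + (85 + 6496·x^2 + 149248·x^4 + 1196032·x^6 + 2293760·x^8 + 6291456·x^10 + 16777216·x^12)·Dx^4  (order 4).
h: a_k = -16, 0, 352, 0, -15008/3, 0, 3483584/45, 0, -25663712/21, …
ICs: h(0) = -16, h′(0) = 0, h′′(0) = 704, h′′′(0) = 0.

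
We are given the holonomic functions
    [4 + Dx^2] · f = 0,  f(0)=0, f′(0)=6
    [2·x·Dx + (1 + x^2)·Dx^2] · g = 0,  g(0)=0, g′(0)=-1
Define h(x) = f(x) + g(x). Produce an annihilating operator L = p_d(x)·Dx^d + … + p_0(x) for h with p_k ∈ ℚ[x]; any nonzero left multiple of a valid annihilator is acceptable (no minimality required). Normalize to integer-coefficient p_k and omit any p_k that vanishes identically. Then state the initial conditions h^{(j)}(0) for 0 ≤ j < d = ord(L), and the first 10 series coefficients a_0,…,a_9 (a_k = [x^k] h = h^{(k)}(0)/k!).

f: a_k = 0, 6, 0, -4, 0, 4/5, 0, -8/105, 0, 4/945, …
g: a_k = 0, -1, 0, 1/3, 0, -1/5, 0, 1/7, 0, -1/9, …
Sum ⇒ L₀ = lclm(L_f,L_g) in ℚ(x)⟨Dx⟩.
L = (-32·x + 80·x^3 + 16·x^5)·Dx + (4 + 32·x^2 + 36·x^4 + 8·x^6)·Dx^2 + (-8·x + 20·x^3 + 4·x^5)·Dx^3 + (1 + 8·x^2 + 9·x^4 + 2·x^6)·Dx^4  (order 4).
h: a_k = 0, 5, 0, -11/3, 0, 3/5, 0, 1/15, 0, -101/945, …
ICs: h(0) = 0, h′(0) = 5, h′′(0) = 0, h′′′(0) = -22.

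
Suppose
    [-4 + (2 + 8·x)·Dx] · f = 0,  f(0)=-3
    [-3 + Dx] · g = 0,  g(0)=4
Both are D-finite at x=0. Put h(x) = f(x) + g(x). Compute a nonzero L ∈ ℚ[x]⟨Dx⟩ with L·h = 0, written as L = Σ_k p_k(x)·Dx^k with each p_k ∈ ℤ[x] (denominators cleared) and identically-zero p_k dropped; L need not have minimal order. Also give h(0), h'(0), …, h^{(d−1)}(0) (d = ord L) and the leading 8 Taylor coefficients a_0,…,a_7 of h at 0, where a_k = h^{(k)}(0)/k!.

f: a_k = -3, -6, 6, -12, 30, -84, 252, -792, …
g: a_k = 4, 12, 18, 18, 27/2, 81/10, 81/20, 243/140, …
Sum ⇒ L₀ = lclm(L_f,L_g) in ℚ(x)⟨Dx⟩.
L = (30 + 72·x) + (-13 - 72·x - 144·x^2)·Dx + (1 + 16·x + 48·x^2)·Dx^2  (order 2).
h: a_k = 1, 6, 24, 6, 87/2, -759/10, 5121/20, -110637/140, …
ICs: h(0) = 1, h′(0) = 6.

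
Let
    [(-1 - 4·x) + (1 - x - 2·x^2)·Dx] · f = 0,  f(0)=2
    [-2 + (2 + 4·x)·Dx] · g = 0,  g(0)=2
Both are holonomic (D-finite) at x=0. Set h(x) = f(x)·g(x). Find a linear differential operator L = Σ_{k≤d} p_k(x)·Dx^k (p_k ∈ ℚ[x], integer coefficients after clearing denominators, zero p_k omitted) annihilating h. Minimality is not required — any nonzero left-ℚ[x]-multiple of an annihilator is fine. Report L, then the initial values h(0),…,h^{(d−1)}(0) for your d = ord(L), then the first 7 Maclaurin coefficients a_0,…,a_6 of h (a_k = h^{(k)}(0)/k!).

L = (2 + 5·x + 6·x^2) + (-1 - x + 4·x^2 + 4·x^3)·Dx  (order 1).
h: a_k = 4, 8, 14, 32, 115/2, 125, 939/4, …
ICs: h(0) = 4.

f: a_k = 2, 2, 6, 10, 22, 42, 86, …
g: a_k = 2, 2, -1, 1, -5/4, 7/4, -21/8, …
Product ⇒ symmetric product L₀, ord ≤ 1.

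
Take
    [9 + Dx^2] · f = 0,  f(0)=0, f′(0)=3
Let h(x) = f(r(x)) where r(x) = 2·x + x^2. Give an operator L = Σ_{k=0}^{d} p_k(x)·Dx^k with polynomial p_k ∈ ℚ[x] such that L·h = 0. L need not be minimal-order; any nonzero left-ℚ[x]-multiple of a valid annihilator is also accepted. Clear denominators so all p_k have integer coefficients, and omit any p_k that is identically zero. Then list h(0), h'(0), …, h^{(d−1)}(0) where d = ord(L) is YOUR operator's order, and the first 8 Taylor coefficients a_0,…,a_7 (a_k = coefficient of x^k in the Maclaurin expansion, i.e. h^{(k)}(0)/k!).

L = (36 + 108·x + 108·x^2 + 36·x^3) - Dx + (1 + x)·Dx^2  (order 2).
h: a_k = 0, 6, 3, -36, -54, 189/5, 315/2, 3726/35, …
ICs: h(0) = 0, h′(0) = 6.

f: a_k = 0, 3, 0, -9/2, 0, 81/40, 0, -243/560, …
f∘r: x↦r, Dx↦Dx/r' in L_f ⇒ L₀.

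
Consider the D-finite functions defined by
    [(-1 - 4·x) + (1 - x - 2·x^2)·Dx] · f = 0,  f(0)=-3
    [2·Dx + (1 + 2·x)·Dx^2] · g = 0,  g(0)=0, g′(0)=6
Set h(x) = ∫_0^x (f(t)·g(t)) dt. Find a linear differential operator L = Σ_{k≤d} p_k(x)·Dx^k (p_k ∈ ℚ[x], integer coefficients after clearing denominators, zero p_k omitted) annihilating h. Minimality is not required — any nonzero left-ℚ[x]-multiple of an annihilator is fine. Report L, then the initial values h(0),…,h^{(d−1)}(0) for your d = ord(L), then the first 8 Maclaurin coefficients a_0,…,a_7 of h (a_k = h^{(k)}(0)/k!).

f: a_k = -3, -3, -9, -15, -33, -63, -129, -255, …
g: a_k = 0, 6, -6, 8, -12, 96/5, -32, 384/7, …
L₀ := L_f ⊗_s L_g (sym. prod.), ord ≤ 2.
h=∫₀ˣh₀: take L = L₀·Dx.
L = (6 + 16·x)·Dx + (14·x + 20·x^2)·Dx^2 + (-1 - x + 4·x^2 + 4·x^3)·Dx^3  (order 3).
h: a_k = 0, 0, -9, 0, -15, -24/5, -168/5, -768/35, …
ICs: h(0) = 0, h′(0) = 0, h′′(0) = -18.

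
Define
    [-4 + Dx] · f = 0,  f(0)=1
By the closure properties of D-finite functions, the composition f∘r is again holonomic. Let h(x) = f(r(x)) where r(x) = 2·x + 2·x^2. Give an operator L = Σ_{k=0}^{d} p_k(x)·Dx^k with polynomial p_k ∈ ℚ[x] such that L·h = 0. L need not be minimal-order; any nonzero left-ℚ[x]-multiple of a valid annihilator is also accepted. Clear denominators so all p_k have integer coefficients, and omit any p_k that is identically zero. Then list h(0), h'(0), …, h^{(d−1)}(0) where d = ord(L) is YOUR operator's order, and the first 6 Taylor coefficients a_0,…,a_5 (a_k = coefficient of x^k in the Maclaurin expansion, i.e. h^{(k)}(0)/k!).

f: a_k = 1, 4, 8, 32/3, 32/3, 128/15, …
Change of var in L_f (x↦r) gives L₀.
L = (-8 - 16·x) + Dx  (order 1).
h: a_k = 1, 8, 40, 448/3, 1376/3, 18176/15, …
ICs: h(0) = 1.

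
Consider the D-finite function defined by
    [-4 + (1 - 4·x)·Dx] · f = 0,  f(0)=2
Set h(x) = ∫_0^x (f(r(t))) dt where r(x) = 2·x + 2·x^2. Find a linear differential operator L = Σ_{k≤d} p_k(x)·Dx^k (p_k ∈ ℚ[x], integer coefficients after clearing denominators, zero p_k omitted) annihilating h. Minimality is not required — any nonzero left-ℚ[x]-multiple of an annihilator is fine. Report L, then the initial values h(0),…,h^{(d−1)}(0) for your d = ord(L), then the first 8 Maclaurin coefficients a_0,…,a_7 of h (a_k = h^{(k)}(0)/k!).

f: a_k = 2, 8, 32, 128, 512, 2048, 8192, 32768, …
f∘r: x↦r, Dx↦Dx/r' in L_f ⇒ L₀.
∫: right-multiply L₀ by Dx.
L = (8 + 16·x)·Dx + (-1 + 8·x + 8·x^2)·Dx^2  (order 2).
h: a_k = 0, 2, 8, 48, 320, 11392/5, 16896, 902144/7, …
ICs: h(0) = 0, h′(0) = 2.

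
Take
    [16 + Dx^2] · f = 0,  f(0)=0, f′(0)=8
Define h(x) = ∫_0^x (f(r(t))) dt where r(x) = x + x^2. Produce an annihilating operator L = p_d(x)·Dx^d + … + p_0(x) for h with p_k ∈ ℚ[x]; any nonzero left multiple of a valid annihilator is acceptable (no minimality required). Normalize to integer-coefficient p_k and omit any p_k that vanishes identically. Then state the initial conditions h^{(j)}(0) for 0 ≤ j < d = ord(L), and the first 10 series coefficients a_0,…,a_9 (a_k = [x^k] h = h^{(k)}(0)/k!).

L = (16 + 96·x + 192·x^2 + 128·x^3)·Dx - 2·Dx^2 + (1 + 2·x)·Dx^3  (order 3).
h: a_k = 0, 0, 4, 8/3, -16/3, -64/5, -352/45, 64/7, 6464/315, 5632/405, …
ICs: h(0) = 0, h′(0) = 0, h′′(0) = 8.

f: a_k = 0, 8, 0, -64/3, 0, 256/15, 0, -2048/315, 0, 4096/2835, …
Substitute x→r, Dx→(1/r')Dx; clear ⇒ L₀.
∫: right-multiply L₀ by Dx.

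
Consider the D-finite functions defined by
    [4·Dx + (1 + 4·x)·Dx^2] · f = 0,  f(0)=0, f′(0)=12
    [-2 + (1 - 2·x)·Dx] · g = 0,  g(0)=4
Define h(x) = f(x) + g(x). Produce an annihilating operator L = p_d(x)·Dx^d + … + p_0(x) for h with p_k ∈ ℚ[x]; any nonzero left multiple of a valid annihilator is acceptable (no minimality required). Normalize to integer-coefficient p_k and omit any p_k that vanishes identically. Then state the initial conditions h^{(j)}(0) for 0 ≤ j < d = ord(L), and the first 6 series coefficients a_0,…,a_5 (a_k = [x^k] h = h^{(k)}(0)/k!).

L = (-28 - 16·x)·Dx + (1 - 40·x - 32·x^2)·Dx^2 + (1 + 3·x - 6·x^2 - 8·x^3)·Dx^3  (order 3).
h: a_k = 4, 20, -8, 96, -128, 3712/5, …
ICs: h(0) = 4, h′(0) = 20, h′′(0) = -16.

f: a_k = 0, 12, -24, 64, -192, 3072/5, …
g: a_k = 4, 8, 16, 32, 64, 128, …
Weyl lclm of L_f,L_g ⇒ L₀ (ord ≤ 3).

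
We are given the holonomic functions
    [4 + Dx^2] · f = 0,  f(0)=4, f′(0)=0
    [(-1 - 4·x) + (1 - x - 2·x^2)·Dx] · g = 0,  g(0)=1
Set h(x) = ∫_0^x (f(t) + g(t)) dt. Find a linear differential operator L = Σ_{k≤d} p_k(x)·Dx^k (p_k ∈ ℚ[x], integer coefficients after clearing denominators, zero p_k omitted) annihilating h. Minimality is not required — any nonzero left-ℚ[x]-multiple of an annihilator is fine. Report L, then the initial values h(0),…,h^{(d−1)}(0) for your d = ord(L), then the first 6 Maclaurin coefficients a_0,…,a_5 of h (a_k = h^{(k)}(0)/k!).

L = (-68 - 304·x - 200·x^2 - 320·x^3 - 160·x^4 - 128·x^5)·Dx + (20 - 12·x - 24·x^2 - 8·x^3 - 48·x^4 - 96·x^5 - 64·x^6)·Dx^2 + (-17 - 76·x - 50·x^2 - 80·x^3 - 40·x^4 - 32·x^5)·Dx^3 + (5 - 3·x - 6·x^2 - 2·x^3 - 12·x^4 - 24·x^5 - 16·x^6)·Dx^4  (order 4).
h: a_k = 0, 5, 1/2, -5/3, 5/4, 41/15, …
ICs: h(0) = 0, h′(0) = 5, h′′(0) = 1, h′′′(0) = -10.

f: a_k = 4, 0, -8, 0, 8/3, 0, …
g: a_k = 1, 1, 3, 5, 11, 21, …
h₀=f+g: left-lcm gives L₀, ord ≤ 3.
∫: right-multiply L₀ by Dx.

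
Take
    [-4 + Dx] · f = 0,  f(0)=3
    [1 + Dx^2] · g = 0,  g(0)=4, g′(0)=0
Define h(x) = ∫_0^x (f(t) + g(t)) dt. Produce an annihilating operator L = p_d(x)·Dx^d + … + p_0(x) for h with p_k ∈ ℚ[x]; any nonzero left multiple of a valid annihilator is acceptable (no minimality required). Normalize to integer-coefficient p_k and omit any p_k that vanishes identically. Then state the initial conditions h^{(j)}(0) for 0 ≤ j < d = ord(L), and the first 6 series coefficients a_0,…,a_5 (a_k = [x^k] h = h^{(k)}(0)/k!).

f: a_k = 3, 12, 24, 32, 32, 128/5, …
g: a_k = 4, 0, -2, 0, 1/6, 0, …
Weyl lclm of L_f,L_g ⇒ L₀ (ord ≤ 3).
h=∫h₀ ⇒ L = L₀·Dx.
L = -4·Dx + Dx^2 - 4·Dx^3 + Dx^4  (order 4).
h: a_k = 0, 7, 6, 22/3, 8, 193/30, …
ICs: h(0) = 0, h′(0) = 7, h′′(0) = 12, h′′′(0) = 44.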